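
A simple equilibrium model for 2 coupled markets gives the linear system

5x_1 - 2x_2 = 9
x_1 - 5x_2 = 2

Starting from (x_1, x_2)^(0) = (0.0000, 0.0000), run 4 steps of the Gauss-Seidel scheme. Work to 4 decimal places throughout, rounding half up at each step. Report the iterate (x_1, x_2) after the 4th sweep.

(1.7826, -0.0435)

Iteration 1:
  x_1 = (9 - (-2)·0.0000) / (5) = 1.8000
  x_2 = (2 - (1)·1.8000) / (-5) = -0.0400
Iteration 2:
  x_1 = (9 - (-2)·-0.0400) / (5) = 1.7840
  x_2 = (2 - (1)·1.7840) / (-5) = -0.0432
Iteration 3:
  x_1 = (9 - (-2)·-0.0432) / (5) = 1.7827
  x_2 = (2 - (1)·1.7827) / (-5) = -0.0435
Iteration 4:
  x_1 = (9 - (-2)·-0.0435) / (5) = 1.7826
  x_2 = (2 - (1)·1.7826) / (-5) = -0.0435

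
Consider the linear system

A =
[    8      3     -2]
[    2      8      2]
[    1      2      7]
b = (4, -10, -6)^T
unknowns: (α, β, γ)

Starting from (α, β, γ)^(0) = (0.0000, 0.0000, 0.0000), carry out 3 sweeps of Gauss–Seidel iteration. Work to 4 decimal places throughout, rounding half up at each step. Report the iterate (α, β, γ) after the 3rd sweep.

(0.8509, -1.3124, -0.6037)

Iteration 1:
  α = (4 - (3)·0.0000 - (-2)·0.0000) / (8) = 0.5000
  β = (-10 - (2)·0.5000 - (2)·0.0000) / (8) = -1.3750
  γ = (-6 - (1)·0.5000 - (2)·-1.3750) / (7) = -0.5357
Iteration 2:
  α = (4 - (3)·-1.3750 - (-2)·-0.5357) / (8) = 0.8817
  β = (-10 - (2)·0.8817 - (2)·-0.5357) / (8) = -1.3365
  γ = (-6 - (1)·0.8817 - (2)·-1.3365) / (7) = -0.6012
Iteration 3:
  α = (4 - (3)·-1.3365 - (-2)·-0.6012) / (8) = 0.8509
  β = (-10 - (2)·0.8509 - (2)·-0.6012) / (8) = -1.3124
  γ = (-6 - (1)·0.8509 - (2)·-1.3124) / (7) = -0.6037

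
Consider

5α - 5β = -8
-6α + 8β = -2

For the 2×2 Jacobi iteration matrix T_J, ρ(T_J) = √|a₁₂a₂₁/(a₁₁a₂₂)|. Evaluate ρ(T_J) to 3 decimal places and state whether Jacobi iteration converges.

0.866

a₁₂a₂₁/(a₁₁a₂₂) = (-5)·(-6) / ((5)·(8)) = 0.750000
ρ = √|0.750000| = √0.750000 = 0.866
ρ < 1, so Jacobi converges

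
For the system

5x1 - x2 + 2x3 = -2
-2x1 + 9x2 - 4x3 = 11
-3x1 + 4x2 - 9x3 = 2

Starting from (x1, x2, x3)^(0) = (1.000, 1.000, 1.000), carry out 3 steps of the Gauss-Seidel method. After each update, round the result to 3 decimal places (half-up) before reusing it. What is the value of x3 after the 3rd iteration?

Iteration 1:
  x1 = (-2 - (-1)·1.000 - (2)·1.000) / (5) = -0.600
  x2 = (11 - (-2)·-0.600 - (-4)·1.000) / (9) = 1.533
  x3 = (2 - (-3)·-0.600 - (4)·1.533) / (-9) = 0.659
Iteration 2:
  x1 = (-2 - (-1)·1.533 - (2)·0.659) / (5) = -0.357
  x2 = (11 - (-2)·-0.357 - (-4)·0.659) / (9) = 1.436
  x3 = (2 - (-3)·-0.357 - (4)·1.436) / (-9) = 0.535
Iteration 3:
  x1 = (-2 - (-1)·1.436 - (2)·0.535) / (5) = -0.327
  x2 = (11 - (-2)·-0.327 - (-4)·0.535) / (9) = 1.387
  x3 = (2 - (-3)·-0.327 - (4)·1.387) / (-9) = 0.503

0.503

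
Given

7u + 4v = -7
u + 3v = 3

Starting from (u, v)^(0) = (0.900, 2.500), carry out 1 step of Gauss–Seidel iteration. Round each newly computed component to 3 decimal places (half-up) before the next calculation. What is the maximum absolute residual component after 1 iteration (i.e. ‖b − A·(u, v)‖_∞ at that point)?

2.763

Iteration 1:
  u = (-7 - (4)·2.500) / (7) = -2.429
  v = (3 - (1)·-2.429) / (3) = 1.810
Residual b − A·x = (2.763, -0.001); ∞-norm = 2.763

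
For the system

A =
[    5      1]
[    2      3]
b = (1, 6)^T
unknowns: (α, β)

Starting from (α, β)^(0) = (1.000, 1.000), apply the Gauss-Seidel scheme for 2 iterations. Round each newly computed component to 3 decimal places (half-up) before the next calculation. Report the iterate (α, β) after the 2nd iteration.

Iteration 1:
  α = (1 - (1)·1.000) / (5) = 0.000
  β = (6 - (2)·0.000) / (3) = 2.000
Iteration 2:
  α = (1 - (1)·2.000) / (5) = -0.200
  β = (6 - (2)·-0.200) / (3) = 2.133

(-0.200, 2.133)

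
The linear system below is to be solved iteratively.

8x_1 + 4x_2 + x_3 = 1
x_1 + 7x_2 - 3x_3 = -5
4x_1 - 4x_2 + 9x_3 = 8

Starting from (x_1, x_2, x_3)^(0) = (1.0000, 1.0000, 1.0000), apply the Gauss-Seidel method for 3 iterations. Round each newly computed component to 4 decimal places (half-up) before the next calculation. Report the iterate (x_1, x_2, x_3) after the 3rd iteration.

Iteration 1:
  x_1 = (1 - (4)·1.0000 - (1)·1.0000) / (8) = -0.5000
  x_2 = (-5 - (1)·-0.5000 - (-3)·1.0000) / (7) = -0.2143
  x_3 = (8 - (4)·-0.5000 - (-4)·-0.2143) / (9) = 1.0159
Iteration 2:
  x_1 = (1 - (4)·-0.2143 - (1)·1.0159) / (8) = 0.1052
  x_2 = (-5 - (1)·0.1052 - (-3)·1.0159) / (7) = -0.2939
  x_3 = (8 - (4)·0.1052 - (-4)·-0.2939) / (9) = 0.7115
Iteration 3:
  x_1 = (1 - (4)·-0.2939 - (1)·0.7115) / (8) = 0.1830
  x_2 = (-5 - (1)·0.1830 - (-3)·0.7115) / (7) = -0.4355
  x_3 = (8 - (4)·0.1830 - (-4)·-0.4355) / (9) = 0.6140

(0.1830, -0.4355, 0.6140)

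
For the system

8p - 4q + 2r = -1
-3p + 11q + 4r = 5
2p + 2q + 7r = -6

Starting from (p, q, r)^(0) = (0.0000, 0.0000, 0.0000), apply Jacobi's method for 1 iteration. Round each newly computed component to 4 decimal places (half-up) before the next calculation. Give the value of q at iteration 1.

Iteration 1:
  p = (-1 - (-4)·0.0000 - (2)·0.0000) / (8) = -0.1250
  q = (5 - (-3)·0.0000 - (4)·0.0000) / (11) = 0.4545
  r = (-6 - (2)·0.0000 - (2)·0.0000) / (7) = -0.8571

0.4545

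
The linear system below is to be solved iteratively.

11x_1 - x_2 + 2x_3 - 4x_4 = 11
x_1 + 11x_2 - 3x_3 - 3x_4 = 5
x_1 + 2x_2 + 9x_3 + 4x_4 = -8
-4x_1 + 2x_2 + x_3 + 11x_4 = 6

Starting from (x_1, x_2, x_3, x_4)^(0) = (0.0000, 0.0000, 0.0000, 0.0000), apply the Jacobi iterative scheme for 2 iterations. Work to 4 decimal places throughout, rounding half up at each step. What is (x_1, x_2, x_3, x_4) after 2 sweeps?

(1.4013, 0.2700, -1.3434, 0.9073)

Iteration 1:
  x_1 = (11 - (-1)·0.0000 - (2)·0.0000 - (-4)·0.0000) / (11) = 1.0000
  x_2 = (5 - (1)·0.0000 - (-3)·0.0000 - (-3)·0.0000) / (11) = 0.4545
  x_3 = (-8 - (1)·0.0000 - (2)·0.0000 - (4)·0.0000) / (9) = -0.8889
  x_4 = (6 - (-4)·0.0000 - (2)·0.0000 - (1)·0.0000) / (11) = 0.5455
Iteration 2:
  x_1 = (11 - (-1)·0.4545 - (2)·-0.8889 - (-4)·0.5455) / (11) = 1.4013
  x_2 = (5 - (1)·1.0000 - (-3)·-0.8889 - (-3)·0.5455) / (11) = 0.2700
  x_3 = (-8 - (1)·1.0000 - (2)·0.4545 - (4)·0.5455) / (9) = -1.3434
  x_4 = (6 - (-4)·1.0000 - (2)·0.4545 - (1)·-0.8889) / (11) = 0.9073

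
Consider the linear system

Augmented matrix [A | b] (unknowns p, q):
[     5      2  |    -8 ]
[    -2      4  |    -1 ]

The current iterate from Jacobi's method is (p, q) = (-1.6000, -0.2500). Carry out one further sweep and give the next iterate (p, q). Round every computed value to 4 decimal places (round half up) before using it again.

(-1.5000, -1.0500)

One sweep:
  p = (-8 - (2)·-0.2500) / (5) = -1.5000
  q = (-1 - (-2)·-1.6000) / (4) = -1.0500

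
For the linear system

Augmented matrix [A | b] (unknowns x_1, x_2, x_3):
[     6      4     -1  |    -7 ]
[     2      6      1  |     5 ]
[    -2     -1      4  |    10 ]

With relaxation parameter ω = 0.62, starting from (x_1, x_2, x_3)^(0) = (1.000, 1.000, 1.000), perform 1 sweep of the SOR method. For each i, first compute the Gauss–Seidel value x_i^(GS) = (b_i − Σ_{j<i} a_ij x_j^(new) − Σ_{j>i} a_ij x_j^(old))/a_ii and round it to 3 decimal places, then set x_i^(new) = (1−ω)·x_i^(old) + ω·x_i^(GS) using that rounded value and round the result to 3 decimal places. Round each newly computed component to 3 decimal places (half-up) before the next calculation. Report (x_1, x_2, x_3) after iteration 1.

(-0.654, 0.929, 1.871)

Iteration 1:
  x_1: GS value = (-7 - (4)·1.000 - (-1)·1.000) / (6) = -1.667;  x_1 ← (1−ω)·1.000 + ω·-1.667 = -0.654
  x_2: GS value = (5 - (2)·-0.654 - (1)·1.000) / (6) = 0.885;  x_2 ← (1−ω)·1.000 + ω·0.885 = 0.929
  x_3: GS value = (10 - (-2)·-0.654 - (-1)·0.929) / (4) = 2.405;  x_3 ← (1−ω)·1.000 + ω·2.405 = 1.871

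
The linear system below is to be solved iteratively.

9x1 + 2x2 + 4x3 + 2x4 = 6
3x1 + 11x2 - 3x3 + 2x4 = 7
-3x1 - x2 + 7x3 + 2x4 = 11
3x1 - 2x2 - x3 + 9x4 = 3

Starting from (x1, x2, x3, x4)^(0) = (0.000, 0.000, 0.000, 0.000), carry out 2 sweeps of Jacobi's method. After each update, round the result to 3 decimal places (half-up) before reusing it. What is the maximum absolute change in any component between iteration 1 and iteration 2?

Iteration 1:
  x1 = (6 - (2)·0.000 - (4)·0.000 - (2)·0.000) / (9) = 0.667
  x2 = (7 - (3)·0.000 - (-3)·0.000 - (2)·0.000) / (11) = 0.636
  x3 = (11 - (-3)·0.000 - (-1)·0.000 - (2)·0.000) / (7) = 1.571
  x4 = (3 - (3)·0.000 - (-2)·0.000 - (-1)·0.000) / (9) = 0.333
Iteration 2:
  x1 = (6 - (2)·0.636 - (4)·1.571 - (2)·0.333) / (9) = -0.247
  x2 = (7 - (3)·0.667 - (-3)·1.571 - (2)·0.333) / (11) = 0.822
  x3 = (11 - (-3)·0.667 - (-1)·0.636 - (2)·0.333) / (7) = 1.853
  x4 = (3 - (3)·0.667 - (-2)·0.636 - (-1)·1.571) / (9) = 0.427
Change: (-0.914, 0.186, 0.282, 0.094) → max |·| = 0.914

0.914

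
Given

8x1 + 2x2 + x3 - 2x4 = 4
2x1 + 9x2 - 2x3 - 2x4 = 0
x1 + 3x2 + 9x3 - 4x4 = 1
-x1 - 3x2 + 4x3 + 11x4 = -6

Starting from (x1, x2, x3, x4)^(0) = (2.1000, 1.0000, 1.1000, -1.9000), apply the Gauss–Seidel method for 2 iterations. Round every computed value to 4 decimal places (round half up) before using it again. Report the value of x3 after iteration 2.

0.0059

Iteration 1:
  x1 = (4 - (2)·1.0000 - (1)·1.1000 - (-2)·-1.9000) / (8) = -0.3625
  x2 = (0 - (2)·-0.3625 - (-2)·1.1000 - (-2)·-1.9000) / (9) = -0.0972
  x3 = (1 - (1)·-0.3625 - (3)·-0.0972 - (-4)·-1.9000) / (9) = -0.6607
  x4 = (-6 - (-1)·-0.3625 - (-3)·-0.0972 - (4)·-0.6607) / (11) = -0.3647
Iteration 2:
  x1 = (4 - (2)·-0.0972 - (1)·-0.6607 - (-2)·-0.3647) / (8) = 0.5157
  x2 = (0 - (2)·0.5157 - (-2)·-0.6607 - (-2)·-0.3647) / (9) = -0.3425
  x3 = (1 - (1)·0.5157 - (3)·-0.3425 - (-4)·-0.3647) / (9) = 0.0059
  x4 = (-6 - (-1)·0.5157 - (-3)·-0.3425 - (4)·0.0059) / (11) = -0.5941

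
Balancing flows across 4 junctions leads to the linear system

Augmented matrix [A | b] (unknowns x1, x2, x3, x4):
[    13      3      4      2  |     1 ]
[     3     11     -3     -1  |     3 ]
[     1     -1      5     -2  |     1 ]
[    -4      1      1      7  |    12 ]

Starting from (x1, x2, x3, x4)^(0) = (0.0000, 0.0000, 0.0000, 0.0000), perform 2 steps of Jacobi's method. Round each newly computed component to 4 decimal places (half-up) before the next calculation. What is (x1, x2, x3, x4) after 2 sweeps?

(-0.3113, 0.4621, 0.9249, 1.6907)

Iteration 1:
  x1 = (1 - (3)·0.0000 - (4)·0.0000 - (2)·0.0000) / (13) = 0.0769
  x2 = (3 - (3)·0.0000 - (-3)·0.0000 - (-1)·0.0000) / (11) = 0.2727
  x3 = (1 - (1)·0.0000 - (-1)·0.0000 - (-2)·0.0000) / (5) = 0.2000
  x4 = (12 - (-4)·0.0000 - (1)·0.0000 - (1)·0.0000) / (7) = 1.7143
Iteration 2:
  x1 = (1 - (3)·0.2727 - (4)·0.2000 - (2)·1.7143) / (13) = -0.3113
  x2 = (3 - (3)·0.0769 - (-3)·0.2000 - (-1)·1.7143) / (11) = 0.4621
  x3 = (1 - (1)·0.0769 - (-1)·0.2727 - (-2)·1.7143) / (5) = 0.9249
  x4 = (12 - (-4)·0.0769 - (1)·0.2727 - (1)·0.2000) / (7) = 1.6907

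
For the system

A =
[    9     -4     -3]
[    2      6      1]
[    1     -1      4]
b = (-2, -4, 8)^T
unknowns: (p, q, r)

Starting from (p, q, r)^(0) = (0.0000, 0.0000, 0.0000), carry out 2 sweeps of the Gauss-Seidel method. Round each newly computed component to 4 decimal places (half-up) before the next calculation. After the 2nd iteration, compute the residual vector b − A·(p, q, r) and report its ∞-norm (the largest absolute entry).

Iteration 1:
  p = (-2 - (-4)·0.0000 - (-3)·0.0000) / (9) = -0.2222
  q = (-4 - (2)·-0.2222 - (1)·0.0000) / (6) = -0.5926
  r = (8 - (1)·-0.2222 - (-1)·-0.5926) / (4) = 1.9074
Iteration 2:
  p = (-2 - (-4)·-0.5926 - (-3)·1.9074) / (9) = 0.1502
  q = (-4 - (2)·0.1502 - (1)·1.9074) / (6) = -1.0346
  r = (8 - (1)·0.1502 - (-1)·-1.0346) / (4) = 1.7038
Residual b − A·x = (-2.3788, 0.2034, 0.0000); ∞-norm = 2.3788

2.3788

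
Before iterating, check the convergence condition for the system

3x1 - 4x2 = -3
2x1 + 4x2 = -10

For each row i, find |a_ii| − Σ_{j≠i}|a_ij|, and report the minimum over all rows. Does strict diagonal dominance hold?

row 1: |3| − (4) = -1
row 2: |4| − (2) = 2
minimum over rows = -1 → not strictly diagonally dominant

-1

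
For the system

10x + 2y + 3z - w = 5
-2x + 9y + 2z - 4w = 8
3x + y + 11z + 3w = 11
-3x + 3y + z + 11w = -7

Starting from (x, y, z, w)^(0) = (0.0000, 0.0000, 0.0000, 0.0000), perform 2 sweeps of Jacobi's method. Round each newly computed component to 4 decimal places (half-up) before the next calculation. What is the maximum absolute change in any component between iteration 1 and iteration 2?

Iteration 1:
  x = (5 - (2)·0.0000 - (3)·0.0000 - (-1)·0.0000) / (10) = 0.5000
  y = (8 - (-2)·0.0000 - (2)·0.0000 - (-4)·0.0000) / (9) = 0.8889
  z = (11 - (3)·0.0000 - (1)·0.0000 - (3)·0.0000) / (11) = 1.0000
  w = (-7 - (-3)·0.0000 - (3)·0.0000 - (1)·0.0000) / (11) = -0.6364
Iteration 2:
  x = (5 - (2)·0.8889 - (3)·1.0000 - (-1)·-0.6364) / (10) = -0.0414
  y = (8 - (-2)·0.5000 - (2)·1.0000 - (-4)·-0.6364) / (9) = 0.4949
  z = (11 - (3)·0.5000 - (1)·0.8889 - (3)·-0.6364) / (11) = 0.9564
  w = (-7 - (-3)·0.5000 - (3)·0.8889 - (1)·1.0000) / (11) = -0.8333
Change: (-0.5414, -0.3940, -0.0436, -0.1969) → max |·| = 0.5414

0.5414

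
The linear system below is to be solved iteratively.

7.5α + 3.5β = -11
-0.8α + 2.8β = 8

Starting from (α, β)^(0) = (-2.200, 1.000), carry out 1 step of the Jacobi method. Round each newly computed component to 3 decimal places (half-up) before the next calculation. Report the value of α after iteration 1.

-1.933

Iteration 1:
  α = (-11 - (3.5)·1.000) / (7.5) = -1.933
  β = (8 - (-0.8)·-2.200) / (2.8) = 2.229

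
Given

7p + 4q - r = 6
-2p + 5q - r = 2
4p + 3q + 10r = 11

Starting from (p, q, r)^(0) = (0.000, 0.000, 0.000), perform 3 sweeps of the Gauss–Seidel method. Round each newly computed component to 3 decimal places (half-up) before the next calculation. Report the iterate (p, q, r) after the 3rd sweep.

(0.549, 0.756, 0.654)

Iteration 1:
  p = (6 - (4)·0.000 - (-1)·0.000) / (7) = 0.857
  q = (2 - (-2)·0.857 - (-1)·0.000) / (5) = 0.743
  r = (11 - (4)·0.857 - (3)·0.743) / (10) = 0.534
Iteration 2:
  p = (6 - (4)·0.743 - (-1)·0.534) / (7) = 0.509
  q = (2 - (-2)·0.509 - (-1)·0.534) / (5) = 0.710
  r = (11 - (4)·0.509 - (3)·0.710) / (10) = 0.683
Iteration 3:
  p = (6 - (4)·0.710 - (-1)·0.683) / (7) = 0.549
  q = (2 - (-2)·0.549 - (-1)·0.683) / (5) = 0.756
  r = (11 - (4)·0.549 - (3)·0.756) / (10) = 0.654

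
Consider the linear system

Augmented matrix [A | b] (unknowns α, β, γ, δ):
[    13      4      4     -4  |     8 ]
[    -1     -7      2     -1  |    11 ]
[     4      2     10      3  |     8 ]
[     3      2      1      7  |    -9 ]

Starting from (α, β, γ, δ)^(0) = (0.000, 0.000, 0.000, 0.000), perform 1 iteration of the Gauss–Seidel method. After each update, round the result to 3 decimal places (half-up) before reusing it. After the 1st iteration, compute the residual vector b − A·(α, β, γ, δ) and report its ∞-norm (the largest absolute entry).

Iteration 1:
  α = (8 - (4)·0.000 - (4)·0.000 - (-4)·0.000) / (13) = 0.615
  β = (11 - (-1)·0.615 - (2)·0.000 - (-1)·0.000) / (-7) = -1.659
  γ = (8 - (4)·0.615 - (2)·-1.659 - (3)·0.000) / (10) = 0.886
  δ = (-9 - (3)·0.615 - (2)·-1.659 - (1)·0.886) / (7) = -1.202
Residual b − A·x = (-1.711, -2.972, 3.604, 0.001); ∞-norm = 3.604

3.604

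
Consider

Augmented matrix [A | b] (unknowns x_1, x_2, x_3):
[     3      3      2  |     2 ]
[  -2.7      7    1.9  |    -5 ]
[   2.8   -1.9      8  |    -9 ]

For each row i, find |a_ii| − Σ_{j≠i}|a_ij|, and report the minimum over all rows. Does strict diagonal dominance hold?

-2

row 1: |3| − (3+2) = -2
row 2: |7| − (2.7+1.9) = 2.4
row 3: |8| − (2.8+1.9) = 3.3
minimum over rows = -2 → not strictly diagonally dominant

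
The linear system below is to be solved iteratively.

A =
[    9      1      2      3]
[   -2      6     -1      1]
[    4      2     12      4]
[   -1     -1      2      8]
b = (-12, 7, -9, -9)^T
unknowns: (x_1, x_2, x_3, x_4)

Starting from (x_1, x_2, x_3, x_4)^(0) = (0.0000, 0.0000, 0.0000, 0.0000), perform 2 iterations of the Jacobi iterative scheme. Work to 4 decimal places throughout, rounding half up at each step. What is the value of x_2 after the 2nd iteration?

Iteration 1:
  x_1 = (-12 - (1)·0.0000 - (2)·0.0000 - (3)·0.0000) / (9) = -1.3333
  x_2 = (7 - (-2)·0.0000 - (-1)·0.0000 - (1)·0.0000) / (6) = 1.1667
  x_3 = (-9 - (4)·0.0000 - (2)·0.0000 - (4)·0.0000) / (12) = -0.7500
  x_4 = (-9 - (-1)·0.0000 - (-1)·0.0000 - (2)·0.0000) / (8) = -1.1250
Iteration 2:
  x_1 = (-12 - (1)·1.1667 - (2)·-0.7500 - (3)·-1.1250) / (9) = -0.9213
  x_2 = (7 - (-2)·-1.3333 - (-1)·-0.7500 - (1)·-1.1250) / (6) = 0.7847
  x_3 = (-9 - (4)·-1.3333 - (2)·1.1667 - (4)·-1.1250) / (12) = -0.1250
  x_4 = (-9 - (-1)·-1.3333 - (-1)·1.1667 - (2)·-0.7500) / (8) = -0.9583

0.7847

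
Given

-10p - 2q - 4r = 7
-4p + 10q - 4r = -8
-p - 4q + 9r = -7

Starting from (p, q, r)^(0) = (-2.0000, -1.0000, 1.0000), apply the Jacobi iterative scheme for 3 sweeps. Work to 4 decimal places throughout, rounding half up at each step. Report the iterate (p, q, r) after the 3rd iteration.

(0.2120, -1.3173, -1.5370)

Iteration 1:
  p = (7 - (-2)·-1.0000 - (-4)·1.0000) / (-10) = -0.9000
  q = (-8 - (-4)·-2.0000 - (-4)·1.0000) / (10) = -1.2000
  r = (-7 - (-1)·-2.0000 - (-4)·-1.0000) / (9) = -1.4444
Iteration 2:
  p = (7 - (-2)·-1.2000 - (-4)·-1.4444) / (-10) = 0.1178
  q = (-8 - (-4)·-0.9000 - (-4)·-1.4444) / (10) = -1.7378
  r = (-7 - (-1)·-0.9000 - (-4)·-1.2000) / (9) = -1.4111
Iteration 3:
  p = (7 - (-2)·-1.7378 - (-4)·-1.4111) / (-10) = 0.2120
  q = (-8 - (-4)·0.1178 - (-4)·-1.4111) / (10) = -1.3173
  r = (-7 - (-1)·0.1178 - (-4)·-1.7378) / (9) = -1.5370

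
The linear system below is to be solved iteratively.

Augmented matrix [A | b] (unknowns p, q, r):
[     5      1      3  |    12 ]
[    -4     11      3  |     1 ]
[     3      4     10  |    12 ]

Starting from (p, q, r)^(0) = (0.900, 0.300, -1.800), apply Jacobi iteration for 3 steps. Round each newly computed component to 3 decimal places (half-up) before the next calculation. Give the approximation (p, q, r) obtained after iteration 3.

(2.291, 0.773, 0.235)

Iteration 1:
  p = (12 - (1)·0.300 - (3)·-1.800) / (5) = 3.420
  q = (1 - (-4)·0.900 - (3)·-1.800) / (11) = 0.909
  r = (12 - (3)·0.900 - (4)·0.300) / (10) = 0.810
Iteration 2:
  p = (12 - (1)·0.909 - (3)·0.810) / (5) = 1.732
  q = (1 - (-4)·3.420 - (3)·0.810) / (11) = 1.114
  r = (12 - (3)·3.420 - (4)·0.909) / (10) = -0.190
Iteration 3:
  p = (12 - (1)·1.114 - (3)·-0.190) / (5) = 2.291
  q = (1 - (-4)·1.732 - (3)·-0.190) / (11) = 0.773
  r = (12 - (3)·1.732 - (4)·1.114) / (10) = 0.235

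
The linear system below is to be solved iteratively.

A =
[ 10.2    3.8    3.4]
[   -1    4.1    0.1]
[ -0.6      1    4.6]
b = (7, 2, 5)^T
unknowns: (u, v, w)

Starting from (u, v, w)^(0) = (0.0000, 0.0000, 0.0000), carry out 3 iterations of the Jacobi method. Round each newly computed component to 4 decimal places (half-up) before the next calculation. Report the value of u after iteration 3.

0.0953

Iteration 1:
  u = (7 - (3.8)·0.0000 - (3.4)·0.0000) / (10.2) = 0.6863
  v = (2 - (-1)·0.0000 - (0.1)·0.0000) / (4.1) = 0.4878
  w = (5 - (-0.6)·0.0000 - (1)·0.0000) / (4.6) = 1.0870
Iteration 2:
  u = (7 - (3.8)·0.4878 - (3.4)·1.0870) / (10.2) = 0.1422
  v = (2 - (-1)·0.6863 - (0.1)·1.0870) / (4.1) = 0.6287
  w = (5 - (-0.6)·0.6863 - (1)·0.4878) / (4.6) = 1.0704
Iteration 3:
  u = (7 - (3.8)·0.6287 - (3.4)·1.0704) / (10.2) = 0.0953
  v = (2 - (-1)·0.1422 - (0.1)·1.0704) / (4.1) = 0.4964
  w = (5 - (-0.6)·0.1422 - (1)·0.6287) / (4.6) = 0.9688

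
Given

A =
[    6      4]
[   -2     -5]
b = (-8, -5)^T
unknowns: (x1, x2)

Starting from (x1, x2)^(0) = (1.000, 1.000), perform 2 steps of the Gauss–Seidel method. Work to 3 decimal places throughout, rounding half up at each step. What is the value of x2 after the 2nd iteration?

2.013

Iteration 1:
  x1 = (-8 - (4)·1.000) / (6) = -2.000
  x2 = (-5 - (-2)·-2.000) / (-5) = 1.800
Iteration 2:
  x1 = (-8 - (4)·1.800) / (6) = -2.533
  x2 = (-5 - (-2)·-2.533) / (-5) = 2.013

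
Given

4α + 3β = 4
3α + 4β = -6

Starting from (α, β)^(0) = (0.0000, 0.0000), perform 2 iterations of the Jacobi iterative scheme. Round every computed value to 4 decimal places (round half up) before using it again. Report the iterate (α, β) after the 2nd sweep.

Iteration 1:
  α = (4 - (3)·0.0000) / (4) = 1.0000
  β = (-6 - (3)·0.0000) / (4) = -1.5000
Iteration 2:
  α = (4 - (3)·-1.5000) / (4) = 2.1250
  β = (-6 - (3)·1.0000) / (4) = -2.2500

(2.1250, -2.2500)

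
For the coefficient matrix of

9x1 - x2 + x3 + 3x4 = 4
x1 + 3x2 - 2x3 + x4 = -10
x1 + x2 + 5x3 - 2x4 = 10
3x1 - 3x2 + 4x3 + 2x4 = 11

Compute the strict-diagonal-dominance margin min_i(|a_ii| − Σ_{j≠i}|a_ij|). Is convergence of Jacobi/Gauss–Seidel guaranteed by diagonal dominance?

row 1: |9| − (1+1+3) = 4
row 2: |3| − (1+2+1) = -1
row 3: |5| − (1+1+2) = 1
row 4: |2| − (3+3+4) = -8
minimum over rows = -8 → not strictly diagonally dominant

-8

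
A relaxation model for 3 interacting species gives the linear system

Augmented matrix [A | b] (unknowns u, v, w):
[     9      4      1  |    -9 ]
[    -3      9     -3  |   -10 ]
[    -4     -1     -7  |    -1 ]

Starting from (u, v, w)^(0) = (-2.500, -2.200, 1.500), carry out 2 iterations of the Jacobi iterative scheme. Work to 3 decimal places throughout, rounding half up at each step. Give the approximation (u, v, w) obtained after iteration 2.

Iteration 1:
  u = (-9 - (4)·-2.200 - (1)·1.500) / (9) = -0.189
  v = (-10 - (-3)·-2.500 - (-3)·1.500) / (9) = -1.444
  w = (-1 - (-4)·-2.500 - (-1)·-2.200) / (-7) = 1.886
Iteration 2:
  u = (-9 - (4)·-1.444 - (1)·1.886) / (9) = -0.568
  v = (-10 - (-3)·-0.189 - (-3)·1.886) / (9) = -0.545
  w = (-1 - (-4)·-0.189 - (-1)·-1.444) / (-7) = 0.457

(-0.568, -0.545, 0.457)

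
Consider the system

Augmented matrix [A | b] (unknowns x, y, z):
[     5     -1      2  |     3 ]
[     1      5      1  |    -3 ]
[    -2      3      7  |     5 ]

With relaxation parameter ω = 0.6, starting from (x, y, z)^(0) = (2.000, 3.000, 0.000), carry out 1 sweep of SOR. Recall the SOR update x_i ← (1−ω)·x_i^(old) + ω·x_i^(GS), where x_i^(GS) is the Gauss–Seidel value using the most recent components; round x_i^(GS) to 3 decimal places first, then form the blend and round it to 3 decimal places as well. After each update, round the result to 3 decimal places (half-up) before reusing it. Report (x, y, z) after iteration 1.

(1.520, 0.658, 0.520)

Iteration 1:
  x: GS value = (3 - (-1)·3.000 - (2)·0.000) / (5) = 1.200;  x ← (1−ω)·2.000 + ω·1.200 = 1.520
  y: GS value = (-3 - (1)·1.520 - (1)·0.000) / (5) = -0.904;  y ← (1−ω)·3.000 + ω·-0.904 = 0.658
  z: GS value = (5 - (-2)·1.520 - (3)·0.658) / (7) = 0.867;  z ← (1−ω)·0.000 + ω·0.867 = 0.520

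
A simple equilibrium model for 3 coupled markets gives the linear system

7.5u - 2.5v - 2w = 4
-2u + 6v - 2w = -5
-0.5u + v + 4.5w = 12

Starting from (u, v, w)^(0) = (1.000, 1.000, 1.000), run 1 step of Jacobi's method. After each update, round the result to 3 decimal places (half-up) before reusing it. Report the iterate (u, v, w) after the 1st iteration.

(1.133, -0.167, 2.556)

Iteration 1:
  u = (4 - (-2.5)·1.000 - (-2)·1.000) / (7.5) = 1.133
  v = (-5 - (-2)·1.000 - (-2)·1.000) / (6) = -0.167
  w = (12 - (-0.5)·1.000 - (1)·1.000) / (4.5) = 2.556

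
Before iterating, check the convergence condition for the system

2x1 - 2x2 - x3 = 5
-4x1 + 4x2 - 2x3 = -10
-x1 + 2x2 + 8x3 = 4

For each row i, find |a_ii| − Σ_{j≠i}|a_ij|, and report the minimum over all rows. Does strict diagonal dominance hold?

row 1: |2| − (2+1) = -1
row 2: |4| − (4+2) = -2
row 3: |8| − (1+2) = 5
minimum over rows = -2 → not strictly diagonally dominant

-2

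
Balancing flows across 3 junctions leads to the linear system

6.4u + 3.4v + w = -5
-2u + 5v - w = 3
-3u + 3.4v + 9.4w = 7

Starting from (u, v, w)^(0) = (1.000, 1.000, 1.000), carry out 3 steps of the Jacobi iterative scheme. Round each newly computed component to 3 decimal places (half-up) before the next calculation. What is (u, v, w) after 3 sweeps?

(-0.838, -0.043, 0.202)

Iteration 1:
  u = (-5 - (3.4)·1.000 - (1)·1.000) / (6.4) = -1.469
  v = (3 - (-2)·1.000 - (-1)·1.000) / (5) = 1.200
  w = (7 - (-3)·1.000 - (3.4)·1.000) / (9.4) = 0.702
Iteration 2:
  u = (-5 - (3.4)·1.200 - (1)·0.702) / (6.4) = -1.528
  v = (3 - (-2)·-1.469 - (-1)·0.702) / (5) = 0.153
  w = (7 - (-3)·-1.469 - (3.4)·1.200) / (9.4) = -0.158
Iteration 3:
  u = (-5 - (3.4)·0.153 - (1)·-0.158) / (6.4) = -0.838
  v = (3 - (-2)·-1.528 - (-1)·-0.158) / (5) = -0.043
  w = (7 - (-3)·-1.528 - (3.4)·0.153) / (9.4) = 0.202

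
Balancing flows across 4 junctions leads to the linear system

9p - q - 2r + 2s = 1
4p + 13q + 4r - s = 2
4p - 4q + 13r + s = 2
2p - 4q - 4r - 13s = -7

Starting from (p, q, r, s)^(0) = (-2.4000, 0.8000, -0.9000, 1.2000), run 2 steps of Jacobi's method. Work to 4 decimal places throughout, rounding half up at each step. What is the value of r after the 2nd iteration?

Iteration 1:
  p = (1 - (-1)·0.8000 - (-2)·-0.9000 - (2)·1.2000) / (9) = -0.2667
  q = (2 - (4)·-2.4000 - (4)·-0.9000 - (-1)·1.2000) / (13) = 1.2615
  r = (2 - (4)·-2.4000 - (-4)·0.8000 - (1)·1.2000) / (13) = 1.0462
  s = (-7 - (2)·-2.4000 - (-4)·0.8000 - (-4)·-0.9000) / (-13) = 0.2000
Iteration 2:
  p = (1 - (-1)·1.2615 - (-2)·1.0462 - (2)·0.2000) / (9) = 0.4393
  q = (2 - (4)·-0.2667 - (4)·1.0462 - (-1)·0.2000) / (13) = -0.0706
  r = (2 - (4)·-0.2667 - (-4)·1.2615 - (1)·0.2000) / (13) = 0.6087
  s = (-7 - (2)·-0.2667 - (-4)·1.2615 - (-4)·1.0462) / (-13) = -0.2126

0.6087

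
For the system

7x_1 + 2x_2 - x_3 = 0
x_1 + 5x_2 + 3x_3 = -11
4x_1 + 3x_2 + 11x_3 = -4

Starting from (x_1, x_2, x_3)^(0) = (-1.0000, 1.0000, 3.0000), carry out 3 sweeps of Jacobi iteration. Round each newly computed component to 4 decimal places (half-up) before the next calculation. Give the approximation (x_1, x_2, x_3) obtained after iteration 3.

Iteration 1:
  x_1 = (0 - (2)·1.0000 - (-1)·3.0000) / (7) = 0.1429
  x_2 = (-11 - (1)·-1.0000 - (3)·3.0000) / (5) = -3.8000
  x_3 = (-4 - (4)·-1.0000 - (3)·1.0000) / (11) = -0.2727
Iteration 2:
  x_1 = (0 - (2)·-3.8000 - (-1)·-0.2727) / (7) = 1.0468
  x_2 = (-11 - (1)·0.1429 - (3)·-0.2727) / (5) = -2.0650
  x_3 = (-4 - (4)·0.1429 - (3)·-3.8000) / (11) = 0.6208
Iteration 3:
  x_1 = (0 - (2)·-2.0650 - (-1)·0.6208) / (7) = 0.6787
  x_2 = (-11 - (1)·1.0468 - (3)·0.6208) / (5) = -2.7818
  x_3 = (-4 - (4)·1.0468 - (3)·-2.0650) / (11) = -0.1811

(0.6787, -2.7818, -0.1811)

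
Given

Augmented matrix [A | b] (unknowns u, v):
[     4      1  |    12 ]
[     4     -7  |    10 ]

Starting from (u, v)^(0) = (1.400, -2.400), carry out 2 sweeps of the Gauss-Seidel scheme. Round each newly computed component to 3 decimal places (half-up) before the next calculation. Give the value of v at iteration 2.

0.196

Iteration 1:
  u = (12 - (1)·-2.400) / (4) = 3.600
  v = (10 - (4)·3.600) / (-7) = 0.629
Iteration 2:
  u = (12 - (1)·0.629) / (4) = 2.843
  v = (10 - (4)·2.843) / (-7) = 0.196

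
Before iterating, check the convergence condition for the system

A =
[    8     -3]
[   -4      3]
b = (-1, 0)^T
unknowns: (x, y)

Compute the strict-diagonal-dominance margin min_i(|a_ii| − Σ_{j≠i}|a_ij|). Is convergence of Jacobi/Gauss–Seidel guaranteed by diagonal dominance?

row 1: |8| − (3) = 5
row 2: |3| − (4) = -1
minimum over rows = -1 → not strictly diagonally dominant

-1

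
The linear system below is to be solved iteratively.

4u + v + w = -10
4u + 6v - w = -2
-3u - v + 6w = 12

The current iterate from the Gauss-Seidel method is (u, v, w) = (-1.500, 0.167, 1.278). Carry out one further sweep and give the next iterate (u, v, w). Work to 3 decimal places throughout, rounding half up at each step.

(-2.861, 1.787, 0.867)

One sweep:
  u = (-10 - (1)·0.167 - (1)·1.278) / (4) = -2.861
  v = (-2 - (4)·-2.861 - (-1)·1.278) / (6) = 1.787
  w = (12 - (-3)·-2.861 - (-1)·1.787) / (6) = 0.867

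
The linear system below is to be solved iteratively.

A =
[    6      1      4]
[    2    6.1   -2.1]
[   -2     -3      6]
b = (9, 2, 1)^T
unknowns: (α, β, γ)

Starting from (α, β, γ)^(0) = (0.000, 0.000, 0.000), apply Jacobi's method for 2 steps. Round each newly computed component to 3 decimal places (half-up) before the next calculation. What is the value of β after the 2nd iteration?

Iteration 1:
  α = (9 - (1)·0.000 - (4)·0.000) / (6) = 1.500
  β = (2 - (2)·0.000 - (-2.1)·0.000) / (6.1) = 0.328
  γ = (1 - (-2)·0.000 - (-3)·0.000) / (6) = 0.167
Iteration 2:
  α = (9 - (1)·0.328 - (4)·0.167) / (6) = 1.334
  β = (2 - (2)·1.500 - (-2.1)·0.167) / (6.1) = -0.106
  γ = (1 - (-2)·1.500 - (-3)·0.328) / (6) = 0.831

-0.106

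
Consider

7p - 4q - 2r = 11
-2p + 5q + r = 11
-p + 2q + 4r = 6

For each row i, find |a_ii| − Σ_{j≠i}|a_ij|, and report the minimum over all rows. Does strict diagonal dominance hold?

row 1: |7| − (4+2) = 1
row 2: |5| − (2+1) = 2
row 3: |4| − (1+2) = 1
minimum over rows = 1 → strictly diagonally dominant (convergence guaranteed)

1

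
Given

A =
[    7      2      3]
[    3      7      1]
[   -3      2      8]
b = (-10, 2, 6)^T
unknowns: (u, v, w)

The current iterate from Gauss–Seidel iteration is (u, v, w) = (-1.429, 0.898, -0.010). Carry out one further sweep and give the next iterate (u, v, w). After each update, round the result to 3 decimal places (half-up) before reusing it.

One sweep:
  u = (-10 - (2)·0.898 - (3)·-0.010) / (7) = -1.681
  v = (2 - (3)·-1.681 - (1)·-0.010) / (7) = 1.008
  w = (6 - (-3)·-1.681 - (2)·1.008) / (8) = -0.132

(-1.681, 1.008, -0.132)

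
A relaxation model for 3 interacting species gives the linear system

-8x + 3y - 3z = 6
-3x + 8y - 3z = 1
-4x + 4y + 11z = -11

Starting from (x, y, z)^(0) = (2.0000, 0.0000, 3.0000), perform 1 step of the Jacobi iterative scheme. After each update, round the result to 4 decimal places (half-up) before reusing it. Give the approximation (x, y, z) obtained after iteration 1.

(-1.8750, 2.0000, -0.2727)

Iteration 1:
  x = (6 - (3)·0.0000 - (-3)·3.0000) / (-8) = -1.8750
  y = (1 - (-3)·2.0000 - (-3)·3.0000) / (8) = 2.0000
  z = (-11 - (-4)·2.0000 - (4)·0.0000) / (11) = -0.2727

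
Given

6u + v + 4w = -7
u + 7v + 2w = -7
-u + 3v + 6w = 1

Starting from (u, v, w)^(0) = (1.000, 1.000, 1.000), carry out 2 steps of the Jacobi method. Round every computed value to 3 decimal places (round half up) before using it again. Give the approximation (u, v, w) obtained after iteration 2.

Iteration 1:
  u = (-7 - (1)·1.000 - (4)·1.000) / (6) = -2.000
  v = (-7 - (1)·1.000 - (2)·1.000) / (7) = -1.429
  w = (1 - (-1)·1.000 - (3)·1.000) / (6) = -0.167
Iteration 2:
  u = (-7 - (1)·-1.429 - (4)·-0.167) / (6) = -0.817
  v = (-7 - (1)·-2.000 - (2)·-0.167) / (7) = -0.667
  w = (1 - (-1)·-2.000 - (3)·-1.429) / (6) = 0.548

(-0.817, -0.667, 0.548)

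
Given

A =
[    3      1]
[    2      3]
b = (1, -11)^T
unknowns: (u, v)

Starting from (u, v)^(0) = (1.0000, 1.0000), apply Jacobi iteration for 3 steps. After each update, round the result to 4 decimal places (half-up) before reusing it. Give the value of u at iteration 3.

1.5556

Iteration 1:
  u = (1 - (1)·1.0000) / (3) = 0.0000
  v = (-11 - (2)·1.0000) / (3) = -4.3333
Iteration 2:
  u = (1 - (1)·-4.3333) / (3) = 1.7778
  v = (-11 - (2)·0.0000) / (3) = -3.6667
Iteration 3:
  u = (1 - (1)·-3.6667) / (3) = 1.5556
  v = (-11 - (2)·1.7778) / (3) = -4.8519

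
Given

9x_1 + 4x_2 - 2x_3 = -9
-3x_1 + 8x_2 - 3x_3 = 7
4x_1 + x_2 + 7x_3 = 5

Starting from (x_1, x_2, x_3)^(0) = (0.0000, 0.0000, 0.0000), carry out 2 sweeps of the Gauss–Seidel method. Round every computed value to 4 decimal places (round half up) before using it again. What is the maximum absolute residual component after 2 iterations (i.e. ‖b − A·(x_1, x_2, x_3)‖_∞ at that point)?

2.0822

Iteration 1:
  x_1 = (-9 - (4)·0.0000 - (-2)·0.0000) / (9) = -1.0000
  x_2 = (7 - (-3)·-1.0000 - (-3)·0.0000) / (8) = 0.5000
  x_3 = (5 - (4)·-1.0000 - (1)·0.5000) / (7) = 1.2143
Iteration 2:
  x_1 = (-9 - (4)·0.5000 - (-2)·1.2143) / (9) = -0.9524
  x_2 = (7 - (-3)·-0.9524 - (-3)·1.2143) / (8) = 0.9732
  x_3 = (5 - (4)·-0.9524 - (1)·0.9732) / (7) = 1.1195
Residual b − A·x = (-2.0822, -0.2843, -0.0001); ∞-norm = 2.0822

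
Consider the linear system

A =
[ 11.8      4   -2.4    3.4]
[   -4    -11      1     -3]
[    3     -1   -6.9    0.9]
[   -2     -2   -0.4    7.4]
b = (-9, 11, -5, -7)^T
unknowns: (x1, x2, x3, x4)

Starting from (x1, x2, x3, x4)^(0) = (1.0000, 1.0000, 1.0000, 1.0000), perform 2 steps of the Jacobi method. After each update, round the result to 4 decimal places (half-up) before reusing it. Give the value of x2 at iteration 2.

Iteration 1:
  x1 = (-9 - (4)·1.0000 - (-2.4)·1.0000 - (3.4)·1.0000) / (11.8) = -1.1864
  x2 = (11 - (-4)·1.0000 - (1)·1.0000 - (-3)·1.0000) / (-11) = -1.5455
  x3 = (-5 - (3)·1.0000 - (-1)·1.0000 - (0.9)·1.0000) / (-6.9) = 1.1449
  x4 = (-7 - (-2)·1.0000 - (-2)·1.0000 - (-0.4)·1.0000) / (7.4) = -0.3514
Iteration 2:
  x1 = (-9 - (4)·-1.5455 - (-2.4)·1.1449 - (3.4)·-0.3514) / (11.8) = 0.0953
  x2 = (11 - (-4)·-1.1864 - (1)·1.1449 - (-3)·-0.3514) / (-11) = -0.3687
  x3 = (-5 - (3)·-1.1864 - (-1)·-1.5455 - (0.9)·-0.3514) / (-6.9) = 0.3870
  x4 = (-7 - (-2)·-1.1864 - (-2)·-1.5455 - (-0.4)·1.1449) / (7.4) = -1.6224

-0.3687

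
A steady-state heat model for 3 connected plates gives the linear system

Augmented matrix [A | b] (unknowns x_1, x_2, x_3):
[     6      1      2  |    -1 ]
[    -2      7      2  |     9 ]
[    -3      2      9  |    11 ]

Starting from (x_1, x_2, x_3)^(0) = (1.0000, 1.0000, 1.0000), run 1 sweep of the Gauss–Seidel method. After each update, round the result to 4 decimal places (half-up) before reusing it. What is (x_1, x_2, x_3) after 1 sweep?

Iteration 1:
  x_1 = (-1 - (1)·1.0000 - (2)·1.0000) / (6) = -0.6667
  x_2 = (9 - (-2)·-0.6667 - (2)·1.0000) / (7) = 0.8095
  x_3 = (11 - (-3)·-0.6667 - (2)·0.8095) / (9) = 0.8201

(-0.6667, 0.8095, 0.8201)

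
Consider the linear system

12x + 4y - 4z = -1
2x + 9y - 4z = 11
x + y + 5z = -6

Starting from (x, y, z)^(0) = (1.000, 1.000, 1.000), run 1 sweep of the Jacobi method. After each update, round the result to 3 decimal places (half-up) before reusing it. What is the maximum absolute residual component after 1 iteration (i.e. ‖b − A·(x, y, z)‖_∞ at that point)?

12.180

Iteration 1:
  x = (-1 - (4)·1.000 - (-4)·1.000) / (12) = -0.083
  y = (11 - (2)·1.000 - (-4)·1.000) / (9) = 1.444
  z = (-6 - (1)·1.000 - (1)·1.000) / (5) = -1.600
Residual b − A·x = (-12.180, -8.230, 0.639); ∞-norm = 12.180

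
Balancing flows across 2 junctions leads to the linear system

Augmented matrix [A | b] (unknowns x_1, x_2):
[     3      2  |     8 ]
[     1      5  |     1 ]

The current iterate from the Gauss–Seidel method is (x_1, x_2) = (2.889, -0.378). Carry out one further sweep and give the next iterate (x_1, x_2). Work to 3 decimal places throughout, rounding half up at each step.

One sweep:
  x_1 = (8 - (2)·-0.378) / (3) = 2.919
  x_2 = (1 - (1)·2.919) / (5) = -0.384

(2.919, -0.384)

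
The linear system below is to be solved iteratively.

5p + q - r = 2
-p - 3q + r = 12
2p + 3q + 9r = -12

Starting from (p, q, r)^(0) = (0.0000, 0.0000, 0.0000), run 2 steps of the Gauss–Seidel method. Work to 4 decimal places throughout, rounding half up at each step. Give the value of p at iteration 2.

Iteration 1:
  p = (2 - (1)·0.0000 - (-1)·0.0000) / (5) = 0.4000
  q = (12 - (-1)·0.4000 - (1)·0.0000) / (-3) = -4.1333
  r = (-12 - (2)·0.4000 - (3)·-4.1333) / (9) = -0.0445
Iteration 2:
  p = (2 - (1)·-4.1333 - (-1)·-0.0445) / (5) = 1.2178
  q = (12 - (-1)·1.2178 - (1)·-0.0445) / (-3) = -4.4208
  r = (-12 - (2)·1.2178 - (3)·-4.4208) / (9) = -0.1304

1.2178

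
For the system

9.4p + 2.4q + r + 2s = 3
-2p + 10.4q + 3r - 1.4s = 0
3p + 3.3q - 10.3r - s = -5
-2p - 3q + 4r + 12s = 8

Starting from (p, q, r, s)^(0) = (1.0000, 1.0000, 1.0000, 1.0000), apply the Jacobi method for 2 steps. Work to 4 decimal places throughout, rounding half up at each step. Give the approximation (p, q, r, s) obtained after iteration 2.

(0.0434, -0.2366, 0.3506, 0.3004)

Iteration 1:
  p = (3 - (2.4)·1.0000 - (1)·1.0000 - (2)·1.0000) / (9.4) = -0.2553
  q = (0 - (-2)·1.0000 - (3)·1.0000 - (-1.4)·1.0000) / (10.4) = 0.0385
  r = (-5 - (3)·1.0000 - (3.3)·1.0000 - (-1)·1.0000) / (-10.3) = 1.0000
  s = (8 - (-2)·1.0000 - (-3)·1.0000 - (4)·1.0000) / (12) = 0.7500
Iteration 2:
  p = (3 - (2.4)·0.0385 - (1)·1.0000 - (2)·0.7500) / (9.4) = 0.0434
  q = (0 - (-2)·-0.2553 - (3)·1.0000 - (-1.4)·0.7500) / (10.4) = -0.2366
  r = (-5 - (3)·-0.2553 - (3.3)·0.0385 - (-1)·0.7500) / (-10.3) = 0.3506
  s = (8 - (-2)·-0.2553 - (-3)·0.0385 - (4)·1.0000) / (12) = 0.3004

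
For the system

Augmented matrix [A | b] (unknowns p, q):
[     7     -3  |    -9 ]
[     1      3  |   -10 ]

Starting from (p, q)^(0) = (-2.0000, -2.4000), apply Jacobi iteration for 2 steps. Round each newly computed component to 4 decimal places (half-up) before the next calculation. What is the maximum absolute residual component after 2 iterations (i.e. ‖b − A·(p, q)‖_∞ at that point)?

0.3145

Iteration 1:
  p = (-9 - (-3)·-2.4000) / (7) = -2.3143
  q = (-10 - (1)·-2.0000) / (3) = -2.6667
Iteration 2:
  p = (-9 - (-3)·-2.6667) / (7) = -2.4286
  q = (-10 - (1)·-2.3143) / (3) = -2.5619
Residual b − A·x = (0.3145, 0.1143); ∞-norm = 0.3145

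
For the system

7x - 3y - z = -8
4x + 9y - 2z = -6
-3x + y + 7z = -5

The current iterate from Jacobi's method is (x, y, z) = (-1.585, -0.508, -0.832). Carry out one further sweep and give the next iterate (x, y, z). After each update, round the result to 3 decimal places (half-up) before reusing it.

One sweep:
  x = (-8 - (-3)·-0.508 - (-1)·-0.832) / (7) = -1.479
  y = (-6 - (4)·-1.585 - (-2)·-0.832) / (9) = -0.147
  z = (-5 - (-3)·-1.585 - (1)·-0.508) / (7) = -1.321

(-1.479, -0.147, -1.321)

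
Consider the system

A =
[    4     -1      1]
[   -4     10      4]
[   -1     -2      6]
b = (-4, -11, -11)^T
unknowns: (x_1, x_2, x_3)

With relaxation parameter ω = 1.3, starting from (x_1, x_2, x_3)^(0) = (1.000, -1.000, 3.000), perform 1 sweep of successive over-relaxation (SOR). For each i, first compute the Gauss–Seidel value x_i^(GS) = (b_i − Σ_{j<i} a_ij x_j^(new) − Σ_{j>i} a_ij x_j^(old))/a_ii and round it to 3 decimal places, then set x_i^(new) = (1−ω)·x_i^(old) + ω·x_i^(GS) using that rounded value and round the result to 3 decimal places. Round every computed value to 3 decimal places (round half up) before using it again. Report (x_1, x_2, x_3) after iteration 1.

Iteration 1:
  x_1: GS value = (-4 - (-1)·-1.000 - (1)·3.000) / (4) = -2.000;  x_1 ← (1−ω)·1.000 + ω·-2.000 = -2.900
  x_2: GS value = (-11 - (-4)·-2.900 - (4)·3.000) / (10) = -3.460;  x_2 ← (1−ω)·-1.000 + ω·-3.460 = -4.198
  x_3: GS value = (-11 - (-1)·-2.900 - (-2)·-4.198) / (6) = -3.716;  x_3 ← (1−ω)·3.000 + ω·-3.716 = -5.731

(-2.900, -4.198, -5.731)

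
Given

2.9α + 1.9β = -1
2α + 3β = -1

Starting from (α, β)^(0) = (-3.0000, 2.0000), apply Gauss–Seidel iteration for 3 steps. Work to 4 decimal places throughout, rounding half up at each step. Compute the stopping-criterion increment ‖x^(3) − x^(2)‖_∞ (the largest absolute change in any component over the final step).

Iteration 1:
  α = (-1 - (1.9)·2.0000) / (2.9) = -1.6552
  β = (-1 - (2)·-1.6552) / (3) = 0.7701
Iteration 2:
  α = (-1 - (1.9)·0.7701) / (2.9) = -0.8494
  β = (-1 - (2)·-0.8494) / (3) = 0.2329
Iteration 3:
  α = (-1 - (1.9)·0.2329) / (2.9) = -0.4974
  β = (-1 - (2)·-0.4974) / (3) = -0.0017
Change: (0.3520, -0.2346) → max |·| = 0.3520

0.3520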